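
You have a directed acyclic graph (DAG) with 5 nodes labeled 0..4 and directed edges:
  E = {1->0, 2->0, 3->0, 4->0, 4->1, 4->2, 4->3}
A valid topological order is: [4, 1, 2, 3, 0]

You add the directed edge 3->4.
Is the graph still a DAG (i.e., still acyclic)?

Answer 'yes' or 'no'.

Answer: no

Derivation:
Given toposort: [4, 1, 2, 3, 0]
Position of 3: index 3; position of 4: index 0
New edge 3->4: backward (u after v in old order)
Backward edge: old toposort is now invalid. Check if this creates a cycle.
Does 4 already reach 3? Reachable from 4: [0, 1, 2, 3, 4]. YES -> cycle!
Still a DAG? no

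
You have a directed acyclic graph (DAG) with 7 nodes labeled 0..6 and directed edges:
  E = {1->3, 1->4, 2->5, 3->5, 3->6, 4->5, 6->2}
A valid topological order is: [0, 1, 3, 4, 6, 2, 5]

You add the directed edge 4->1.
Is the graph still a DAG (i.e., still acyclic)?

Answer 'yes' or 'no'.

Answer: no

Derivation:
Given toposort: [0, 1, 3, 4, 6, 2, 5]
Position of 4: index 3; position of 1: index 1
New edge 4->1: backward (u after v in old order)
Backward edge: old toposort is now invalid. Check if this creates a cycle.
Does 1 already reach 4? Reachable from 1: [1, 2, 3, 4, 5, 6]. YES -> cycle!
Still a DAG? no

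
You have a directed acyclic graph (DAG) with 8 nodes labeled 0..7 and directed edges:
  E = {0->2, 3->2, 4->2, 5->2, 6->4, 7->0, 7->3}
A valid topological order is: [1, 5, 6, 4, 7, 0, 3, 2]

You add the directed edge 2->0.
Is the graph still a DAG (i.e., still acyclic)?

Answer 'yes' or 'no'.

Answer: no

Derivation:
Given toposort: [1, 5, 6, 4, 7, 0, 3, 2]
Position of 2: index 7; position of 0: index 5
New edge 2->0: backward (u after v in old order)
Backward edge: old toposort is now invalid. Check if this creates a cycle.
Does 0 already reach 2? Reachable from 0: [0, 2]. YES -> cycle!
Still a DAG? no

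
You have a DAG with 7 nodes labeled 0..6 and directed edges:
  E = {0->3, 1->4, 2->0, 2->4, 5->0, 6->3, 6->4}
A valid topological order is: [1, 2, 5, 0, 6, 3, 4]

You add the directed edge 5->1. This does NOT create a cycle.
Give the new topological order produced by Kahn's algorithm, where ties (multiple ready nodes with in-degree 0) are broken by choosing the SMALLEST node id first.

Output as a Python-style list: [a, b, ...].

Answer: [2, 5, 0, 1, 6, 3, 4]

Derivation:
Old toposort: [1, 2, 5, 0, 6, 3, 4]
Added edge: 5->1
Position of 5 (2) > position of 1 (0). Must reorder: 5 must now come before 1.
Run Kahn's algorithm (break ties by smallest node id):
  initial in-degrees: [2, 1, 0, 2, 3, 0, 0]
  ready (indeg=0): [2, 5, 6]
  pop 2: indeg[0]->1; indeg[4]->2 | ready=[5, 6] | order so far=[2]
  pop 5: indeg[0]->0; indeg[1]->0 | ready=[0, 1, 6] | order so far=[2, 5]
  pop 0: indeg[3]->1 | ready=[1, 6] | order so far=[2, 5, 0]
  pop 1: indeg[4]->1 | ready=[6] | order so far=[2, 5, 0, 1]
  pop 6: indeg[3]->0; indeg[4]->0 | ready=[3, 4] | order so far=[2, 5, 0, 1, 6]
  pop 3: no out-edges | ready=[4] | order so far=[2, 5, 0, 1, 6, 3]
  pop 4: no out-edges | ready=[] | order so far=[2, 5, 0, 1, 6, 3, 4]
  Result: [2, 5, 0, 1, 6, 3, 4]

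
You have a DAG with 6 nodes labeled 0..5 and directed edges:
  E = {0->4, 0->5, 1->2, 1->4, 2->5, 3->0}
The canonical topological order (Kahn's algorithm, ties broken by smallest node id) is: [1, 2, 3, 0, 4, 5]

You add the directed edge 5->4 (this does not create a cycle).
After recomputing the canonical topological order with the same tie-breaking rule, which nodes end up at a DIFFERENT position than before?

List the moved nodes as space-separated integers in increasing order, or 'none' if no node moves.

Old toposort: [1, 2, 3, 0, 4, 5]
Added edge 5->4
Recompute Kahn (smallest-id tiebreak):
  initial in-degrees: [1, 0, 1, 0, 3, 2]
  ready (indeg=0): [1, 3]
  pop 1: indeg[2]->0; indeg[4]->2 | ready=[2, 3] | order so far=[1]
  pop 2: indeg[5]->1 | ready=[3] | order so far=[1, 2]
  pop 3: indeg[0]->0 | ready=[0] | order so far=[1, 2, 3]
  pop 0: indeg[4]->1; indeg[5]->0 | ready=[5] | order so far=[1, 2, 3, 0]
  pop 5: indeg[4]->0 | ready=[4] | order so far=[1, 2, 3, 0, 5]
  pop 4: no out-edges | ready=[] | order so far=[1, 2, 3, 0, 5, 4]
New canonical toposort: [1, 2, 3, 0, 5, 4]
Compare positions:
  Node 0: index 3 -> 3 (same)
  Node 1: index 0 -> 0 (same)
  Node 2: index 1 -> 1 (same)
  Node 3: index 2 -> 2 (same)
  Node 4: index 4 -> 5 (moved)
  Node 5: index 5 -> 4 (moved)
Nodes that changed position: 4 5

Answer: 4 5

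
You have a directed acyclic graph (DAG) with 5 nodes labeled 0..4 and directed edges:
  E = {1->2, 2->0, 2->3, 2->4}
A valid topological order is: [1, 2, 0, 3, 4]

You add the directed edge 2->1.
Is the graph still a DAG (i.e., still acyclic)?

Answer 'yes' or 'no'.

Answer: no

Derivation:
Given toposort: [1, 2, 0, 3, 4]
Position of 2: index 1; position of 1: index 0
New edge 2->1: backward (u after v in old order)
Backward edge: old toposort is now invalid. Check if this creates a cycle.
Does 1 already reach 2? Reachable from 1: [0, 1, 2, 3, 4]. YES -> cycle!
Still a DAG? no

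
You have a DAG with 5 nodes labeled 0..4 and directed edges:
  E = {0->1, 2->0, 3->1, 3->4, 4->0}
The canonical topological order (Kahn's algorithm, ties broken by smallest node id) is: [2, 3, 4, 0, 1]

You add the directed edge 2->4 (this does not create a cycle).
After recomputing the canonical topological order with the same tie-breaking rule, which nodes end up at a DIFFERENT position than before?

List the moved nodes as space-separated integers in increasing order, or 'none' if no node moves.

Answer: none

Derivation:
Old toposort: [2, 3, 4, 0, 1]
Added edge 2->4
Recompute Kahn (smallest-id tiebreak):
  initial in-degrees: [2, 2, 0, 0, 2]
  ready (indeg=0): [2, 3]
  pop 2: indeg[0]->1; indeg[4]->1 | ready=[3] | order so far=[2]
  pop 3: indeg[1]->1; indeg[4]->0 | ready=[4] | order so far=[2, 3]
  pop 4: indeg[0]->0 | ready=[0] | order so far=[2, 3, 4]
  pop 0: indeg[1]->0 | ready=[1] | order so far=[2, 3, 4, 0]
  pop 1: no out-edges | ready=[] | order so far=[2, 3, 4, 0, 1]
New canonical toposort: [2, 3, 4, 0, 1]
Compare positions:
  Node 0: index 3 -> 3 (same)
  Node 1: index 4 -> 4 (same)
  Node 2: index 0 -> 0 (same)
  Node 3: index 1 -> 1 (same)
  Node 4: index 2 -> 2 (same)
Nodes that changed position: none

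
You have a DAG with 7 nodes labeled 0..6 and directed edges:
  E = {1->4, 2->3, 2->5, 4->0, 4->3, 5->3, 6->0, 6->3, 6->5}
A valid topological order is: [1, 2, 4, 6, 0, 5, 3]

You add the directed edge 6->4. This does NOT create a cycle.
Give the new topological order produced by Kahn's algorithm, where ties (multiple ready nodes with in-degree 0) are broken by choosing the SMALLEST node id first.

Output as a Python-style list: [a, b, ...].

Answer: [1, 2, 6, 4, 0, 5, 3]

Derivation:
Old toposort: [1, 2, 4, 6, 0, 5, 3]
Added edge: 6->4
Position of 6 (3) > position of 4 (2). Must reorder: 6 must now come before 4.
Run Kahn's algorithm (break ties by smallest node id):
  initial in-degrees: [2, 0, 0, 4, 2, 2, 0]
  ready (indeg=0): [1, 2, 6]
  pop 1: indeg[4]->1 | ready=[2, 6] | order so far=[1]
  pop 2: indeg[3]->3; indeg[5]->1 | ready=[6] | order so far=[1, 2]
  pop 6: indeg[0]->1; indeg[3]->2; indeg[4]->0; indeg[5]->0 | ready=[4, 5] | order so far=[1, 2, 6]
  pop 4: indeg[0]->0; indeg[3]->1 | ready=[0, 5] | order so far=[1, 2, 6, 4]
  pop 0: no out-edges | ready=[5] | order so far=[1, 2, 6, 4, 0]
  pop 5: indeg[3]->0 | ready=[3] | order so far=[1, 2, 6, 4, 0, 5]
  pop 3: no out-edges | ready=[] | order so far=[1, 2, 6, 4, 0, 5, 3]
  Result: [1, 2, 6, 4, 0, 5, 3]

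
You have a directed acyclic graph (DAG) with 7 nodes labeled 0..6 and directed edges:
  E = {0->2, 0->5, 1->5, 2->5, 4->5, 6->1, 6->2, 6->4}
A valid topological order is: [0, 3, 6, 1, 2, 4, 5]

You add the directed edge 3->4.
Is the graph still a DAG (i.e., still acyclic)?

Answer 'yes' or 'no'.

Answer: yes

Derivation:
Given toposort: [0, 3, 6, 1, 2, 4, 5]
Position of 3: index 1; position of 4: index 5
New edge 3->4: forward
Forward edge: respects the existing order. Still a DAG, same toposort still valid.
Still a DAG? yes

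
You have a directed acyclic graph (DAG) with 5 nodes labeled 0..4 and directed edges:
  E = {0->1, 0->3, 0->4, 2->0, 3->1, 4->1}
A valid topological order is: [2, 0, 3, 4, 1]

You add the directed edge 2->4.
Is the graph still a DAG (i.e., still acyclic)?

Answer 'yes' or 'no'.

Given toposort: [2, 0, 3, 4, 1]
Position of 2: index 0; position of 4: index 3
New edge 2->4: forward
Forward edge: respects the existing order. Still a DAG, same toposort still valid.
Still a DAG? yes

Answer: yes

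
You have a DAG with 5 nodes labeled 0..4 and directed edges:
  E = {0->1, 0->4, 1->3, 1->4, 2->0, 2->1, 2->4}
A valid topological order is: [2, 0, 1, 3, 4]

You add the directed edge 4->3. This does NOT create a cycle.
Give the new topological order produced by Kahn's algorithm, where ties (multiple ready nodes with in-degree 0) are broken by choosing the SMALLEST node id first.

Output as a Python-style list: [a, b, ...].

Old toposort: [2, 0, 1, 3, 4]
Added edge: 4->3
Position of 4 (4) > position of 3 (3). Must reorder: 4 must now come before 3.
Run Kahn's algorithm (break ties by smallest node id):
  initial in-degrees: [1, 2, 0, 2, 3]
  ready (indeg=0): [2]
  pop 2: indeg[0]->0; indeg[1]->1; indeg[4]->2 | ready=[0] | order so far=[2]
  pop 0: indeg[1]->0; indeg[4]->1 | ready=[1] | order so far=[2, 0]
  pop 1: indeg[3]->1; indeg[4]->0 | ready=[4] | order so far=[2, 0, 1]
  pop 4: indeg[3]->0 | ready=[3] | order so far=[2, 0, 1, 4]
  pop 3: no out-edges | ready=[] | order so far=[2, 0, 1, 4, 3]
  Result: [2, 0, 1, 4, 3]

Answer: [2, 0, 1, 4, 3]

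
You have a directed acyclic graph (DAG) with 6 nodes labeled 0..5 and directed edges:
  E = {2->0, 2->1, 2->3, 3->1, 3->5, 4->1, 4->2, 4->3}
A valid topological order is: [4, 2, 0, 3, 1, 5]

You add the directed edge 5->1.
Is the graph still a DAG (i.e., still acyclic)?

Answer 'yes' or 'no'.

Given toposort: [4, 2, 0, 3, 1, 5]
Position of 5: index 5; position of 1: index 4
New edge 5->1: backward (u after v in old order)
Backward edge: old toposort is now invalid. Check if this creates a cycle.
Does 1 already reach 5? Reachable from 1: [1]. NO -> still a DAG (reorder needed).
Still a DAG? yes

Answer: yes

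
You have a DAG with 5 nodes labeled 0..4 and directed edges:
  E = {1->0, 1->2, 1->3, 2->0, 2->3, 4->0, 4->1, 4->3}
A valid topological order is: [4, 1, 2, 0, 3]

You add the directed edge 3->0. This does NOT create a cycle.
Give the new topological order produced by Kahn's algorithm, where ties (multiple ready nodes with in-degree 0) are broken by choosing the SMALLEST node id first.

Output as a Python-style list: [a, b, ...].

Answer: [4, 1, 2, 3, 0]

Derivation:
Old toposort: [4, 1, 2, 0, 3]
Added edge: 3->0
Position of 3 (4) > position of 0 (3). Must reorder: 3 must now come before 0.
Run Kahn's algorithm (break ties by smallest node id):
  initial in-degrees: [4, 1, 1, 3, 0]
  ready (indeg=0): [4]
  pop 4: indeg[0]->3; indeg[1]->0; indeg[3]->2 | ready=[1] | order so far=[4]
  pop 1: indeg[0]->2; indeg[2]->0; indeg[3]->1 | ready=[2] | order so far=[4, 1]
  pop 2: indeg[0]->1; indeg[3]->0 | ready=[3] | order so far=[4, 1, 2]
  pop 3: indeg[0]->0 | ready=[0] | order so far=[4, 1, 2, 3]
  pop 0: no out-edges | ready=[] | order so far=[4, 1, 2, 3, 0]
  Result: [4, 1, 2, 3, 0]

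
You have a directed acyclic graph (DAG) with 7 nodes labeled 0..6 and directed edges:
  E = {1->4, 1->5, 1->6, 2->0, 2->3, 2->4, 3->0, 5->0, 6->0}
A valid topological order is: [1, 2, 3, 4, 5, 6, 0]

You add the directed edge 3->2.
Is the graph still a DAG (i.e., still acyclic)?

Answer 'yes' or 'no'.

Given toposort: [1, 2, 3, 4, 5, 6, 0]
Position of 3: index 2; position of 2: index 1
New edge 3->2: backward (u after v in old order)
Backward edge: old toposort is now invalid. Check if this creates a cycle.
Does 2 already reach 3? Reachable from 2: [0, 2, 3, 4]. YES -> cycle!
Still a DAG? no

Answer: no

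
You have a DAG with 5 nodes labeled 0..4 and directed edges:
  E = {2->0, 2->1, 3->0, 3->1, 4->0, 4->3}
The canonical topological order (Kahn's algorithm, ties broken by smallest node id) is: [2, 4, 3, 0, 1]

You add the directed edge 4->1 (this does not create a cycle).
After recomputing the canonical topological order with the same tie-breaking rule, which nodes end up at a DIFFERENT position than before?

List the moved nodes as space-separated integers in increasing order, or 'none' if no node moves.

Answer: none

Derivation:
Old toposort: [2, 4, 3, 0, 1]
Added edge 4->1
Recompute Kahn (smallest-id tiebreak):
  initial in-degrees: [3, 3, 0, 1, 0]
  ready (indeg=0): [2, 4]
  pop 2: indeg[0]->2; indeg[1]->2 | ready=[4] | order so far=[2]
  pop 4: indeg[0]->1; indeg[1]->1; indeg[3]->0 | ready=[3] | order so far=[2, 4]
  pop 3: indeg[0]->0; indeg[1]->0 | ready=[0, 1] | order so far=[2, 4, 3]
  pop 0: no out-edges | ready=[1] | order so far=[2, 4, 3, 0]
  pop 1: no out-edges | ready=[] | order so far=[2, 4, 3, 0, 1]
New canonical toposort: [2, 4, 3, 0, 1]
Compare positions:
  Node 0: index 3 -> 3 (same)
  Node 1: index 4 -> 4 (same)
  Node 2: index 0 -> 0 (same)
  Node 3: index 2 -> 2 (same)
  Node 4: index 1 -> 1 (same)
Nodes that changed position: none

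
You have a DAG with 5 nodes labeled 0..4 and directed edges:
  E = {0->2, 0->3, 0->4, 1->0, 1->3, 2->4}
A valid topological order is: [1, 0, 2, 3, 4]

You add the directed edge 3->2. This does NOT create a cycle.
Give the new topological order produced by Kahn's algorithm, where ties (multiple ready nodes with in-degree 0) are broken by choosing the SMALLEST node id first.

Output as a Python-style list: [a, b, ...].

Old toposort: [1, 0, 2, 3, 4]
Added edge: 3->2
Position of 3 (3) > position of 2 (2). Must reorder: 3 must now come before 2.
Run Kahn's algorithm (break ties by smallest node id):
  initial in-degrees: [1, 0, 2, 2, 2]
  ready (indeg=0): [1]
  pop 1: indeg[0]->0; indeg[3]->1 | ready=[0] | order so far=[1]
  pop 0: indeg[2]->1; indeg[3]->0; indeg[4]->1 | ready=[3] | order so far=[1, 0]
  pop 3: indeg[2]->0 | ready=[2] | order so far=[1, 0, 3]
  pop 2: indeg[4]->0 | ready=[4] | order so far=[1, 0, 3, 2]
  pop 4: no out-edges | ready=[] | order so far=[1, 0, 3, 2, 4]
  Result: [1, 0, 3, 2, 4]

Answer: [1, 0, 3, 2, 4]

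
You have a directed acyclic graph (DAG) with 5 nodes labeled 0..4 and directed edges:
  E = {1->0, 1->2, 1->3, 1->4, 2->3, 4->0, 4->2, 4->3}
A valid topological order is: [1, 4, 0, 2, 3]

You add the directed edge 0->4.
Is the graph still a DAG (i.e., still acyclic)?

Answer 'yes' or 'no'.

Given toposort: [1, 4, 0, 2, 3]
Position of 0: index 2; position of 4: index 1
New edge 0->4: backward (u after v in old order)
Backward edge: old toposort is now invalid. Check if this creates a cycle.
Does 4 already reach 0? Reachable from 4: [0, 2, 3, 4]. YES -> cycle!
Still a DAG? no

Answer: no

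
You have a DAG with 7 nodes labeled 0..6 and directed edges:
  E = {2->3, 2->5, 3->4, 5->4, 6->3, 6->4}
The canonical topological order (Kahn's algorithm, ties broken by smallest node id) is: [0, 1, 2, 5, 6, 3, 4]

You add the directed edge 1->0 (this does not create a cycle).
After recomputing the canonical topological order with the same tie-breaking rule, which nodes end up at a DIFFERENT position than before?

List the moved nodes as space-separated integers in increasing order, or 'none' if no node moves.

Answer: 0 1

Derivation:
Old toposort: [0, 1, 2, 5, 6, 3, 4]
Added edge 1->0
Recompute Kahn (smallest-id tiebreak):
  initial in-degrees: [1, 0, 0, 2, 3, 1, 0]
  ready (indeg=0): [1, 2, 6]
  pop 1: indeg[0]->0 | ready=[0, 2, 6] | order so far=[1]
  pop 0: no out-edges | ready=[2, 6] | order so far=[1, 0]
  pop 2: indeg[3]->1; indeg[5]->0 | ready=[5, 6] | order so far=[1, 0, 2]
  pop 5: indeg[4]->2 | ready=[6] | order so far=[1, 0, 2, 5]
  pop 6: indeg[3]->0; indeg[4]->1 | ready=[3] | order so far=[1, 0, 2, 5, 6]
  pop 3: indeg[4]->0 | ready=[4] | order so far=[1, 0, 2, 5, 6, 3]
  pop 4: no out-edges | ready=[] | order so far=[1, 0, 2, 5, 6, 3, 4]
New canonical toposort: [1, 0, 2, 5, 6, 3, 4]
Compare positions:
  Node 0: index 0 -> 1 (moved)
  Node 1: index 1 -> 0 (moved)
  Node 2: index 2 -> 2 (same)
  Node 3: index 5 -> 5 (same)
  Node 4: index 6 -> 6 (same)
  Node 5: index 3 -> 3 (same)
  Node 6: index 4 -> 4 (same)
Nodes that changed position: 0 1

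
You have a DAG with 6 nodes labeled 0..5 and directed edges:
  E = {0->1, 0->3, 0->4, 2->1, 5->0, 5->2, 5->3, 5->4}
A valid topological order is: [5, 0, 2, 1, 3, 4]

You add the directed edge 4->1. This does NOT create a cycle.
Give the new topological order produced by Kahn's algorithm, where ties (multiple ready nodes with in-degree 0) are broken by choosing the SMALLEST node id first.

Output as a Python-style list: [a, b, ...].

Old toposort: [5, 0, 2, 1, 3, 4]
Added edge: 4->1
Position of 4 (5) > position of 1 (3). Must reorder: 4 must now come before 1.
Run Kahn's algorithm (break ties by smallest node id):
  initial in-degrees: [1, 3, 1, 2, 2, 0]
  ready (indeg=0): [5]
  pop 5: indeg[0]->0; indeg[2]->0; indeg[3]->1; indeg[4]->1 | ready=[0, 2] | order so far=[5]
  pop 0: indeg[1]->2; indeg[3]->0; indeg[4]->0 | ready=[2, 3, 4] | order so far=[5, 0]
  pop 2: indeg[1]->1 | ready=[3, 4] | order so far=[5, 0, 2]
  pop 3: no out-edges | ready=[4] | order so far=[5, 0, 2, 3]
  pop 4: indeg[1]->0 | ready=[1] | order so far=[5, 0, 2, 3, 4]
  pop 1: no out-edges | ready=[] | order so far=[5, 0, 2, 3, 4, 1]
  Result: [5, 0, 2, 3, 4, 1]

Answer: [5, 0, 2, 3, 4, 1]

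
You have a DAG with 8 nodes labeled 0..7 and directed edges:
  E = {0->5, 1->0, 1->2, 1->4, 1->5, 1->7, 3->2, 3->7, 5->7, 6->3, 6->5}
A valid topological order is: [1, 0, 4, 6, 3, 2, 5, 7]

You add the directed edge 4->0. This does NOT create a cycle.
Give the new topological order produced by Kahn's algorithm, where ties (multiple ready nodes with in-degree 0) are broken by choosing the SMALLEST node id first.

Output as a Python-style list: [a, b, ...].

Answer: [1, 4, 0, 6, 3, 2, 5, 7]

Derivation:
Old toposort: [1, 0, 4, 6, 3, 2, 5, 7]
Added edge: 4->0
Position of 4 (2) > position of 0 (1). Must reorder: 4 must now come before 0.
Run Kahn's algorithm (break ties by smallest node id):
  initial in-degrees: [2, 0, 2, 1, 1, 3, 0, 3]
  ready (indeg=0): [1, 6]
  pop 1: indeg[0]->1; indeg[2]->1; indeg[4]->0; indeg[5]->2; indeg[7]->2 | ready=[4, 6] | order so far=[1]
  pop 4: indeg[0]->0 | ready=[0, 6] | order so far=[1, 4]
  pop 0: indeg[5]->1 | ready=[6] | order so far=[1, 4, 0]
  pop 6: indeg[3]->0; indeg[5]->0 | ready=[3, 5] | order so far=[1, 4, 0, 6]
  pop 3: indeg[2]->0; indeg[7]->1 | ready=[2, 5] | order so far=[1, 4, 0, 6, 3]
  pop 2: no out-edges | ready=[5] | order so far=[1, 4, 0, 6, 3, 2]
  pop 5: indeg[7]->0 | ready=[7] | order so far=[1, 4, 0, 6, 3, 2, 5]
  pop 7: no out-edges | ready=[] | order so far=[1, 4, 0, 6, 3, 2, 5, 7]
  Result: [1, 4, 0, 6, 3, 2, 5, 7]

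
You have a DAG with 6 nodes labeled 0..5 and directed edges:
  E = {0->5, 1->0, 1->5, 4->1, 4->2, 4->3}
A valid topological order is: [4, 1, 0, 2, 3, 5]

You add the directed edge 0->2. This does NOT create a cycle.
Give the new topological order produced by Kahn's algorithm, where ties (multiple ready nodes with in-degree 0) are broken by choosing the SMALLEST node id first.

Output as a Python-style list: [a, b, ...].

Answer: [4, 1, 0, 2, 3, 5]

Derivation:
Old toposort: [4, 1, 0, 2, 3, 5]
Added edge: 0->2
Position of 0 (2) < position of 2 (3). Old order still valid.
Run Kahn's algorithm (break ties by smallest node id):
  initial in-degrees: [1, 1, 2, 1, 0, 2]
  ready (indeg=0): [4]
  pop 4: indeg[1]->0; indeg[2]->1; indeg[3]->0 | ready=[1, 3] | order so far=[4]
  pop 1: indeg[0]->0; indeg[5]->1 | ready=[0, 3] | order so far=[4, 1]
  pop 0: indeg[2]->0; indeg[5]->0 | ready=[2, 3, 5] | order so far=[4, 1, 0]
  pop 2: no out-edges | ready=[3, 5] | order so far=[4, 1, 0, 2]
  pop 3: no out-edges | ready=[5] | order so far=[4, 1, 0, 2, 3]
  pop 5: no out-edges | ready=[] | order so far=[4, 1, 0, 2, 3, 5]
  Result: [4, 1, 0, 2, 3, 5]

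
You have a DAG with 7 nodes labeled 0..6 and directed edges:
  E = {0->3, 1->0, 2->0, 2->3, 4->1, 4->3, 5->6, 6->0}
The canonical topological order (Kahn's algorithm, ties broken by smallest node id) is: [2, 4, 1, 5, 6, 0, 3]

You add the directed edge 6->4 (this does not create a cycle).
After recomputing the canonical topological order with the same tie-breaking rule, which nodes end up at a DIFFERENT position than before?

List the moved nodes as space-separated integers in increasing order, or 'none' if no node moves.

Old toposort: [2, 4, 1, 5, 6, 0, 3]
Added edge 6->4
Recompute Kahn (smallest-id tiebreak):
  initial in-degrees: [3, 1, 0, 3, 1, 0, 1]
  ready (indeg=0): [2, 5]
  pop 2: indeg[0]->2; indeg[3]->2 | ready=[5] | order so far=[2]
  pop 5: indeg[6]->0 | ready=[6] | order so far=[2, 5]
  pop 6: indeg[0]->1; indeg[4]->0 | ready=[4] | order so far=[2, 5, 6]
  pop 4: indeg[1]->0; indeg[3]->1 | ready=[1] | order so far=[2, 5, 6, 4]
  pop 1: indeg[0]->0 | ready=[0] | order so far=[2, 5, 6, 4, 1]
  pop 0: indeg[3]->0 | ready=[3] | order so far=[2, 5, 6, 4, 1, 0]
  pop 3: no out-edges | ready=[] | order so far=[2, 5, 6, 4, 1, 0, 3]
New canonical toposort: [2, 5, 6, 4, 1, 0, 3]
Compare positions:
  Node 0: index 5 -> 5 (same)
  Node 1: index 2 -> 4 (moved)
  Node 2: index 0 -> 0 (same)
  Node 3: index 6 -> 6 (same)
  Node 4: index 1 -> 3 (moved)
  Node 5: index 3 -> 1 (moved)
  Node 6: index 4 -> 2 (moved)
Nodes that changed position: 1 4 5 6

Answer: 1 4 5 6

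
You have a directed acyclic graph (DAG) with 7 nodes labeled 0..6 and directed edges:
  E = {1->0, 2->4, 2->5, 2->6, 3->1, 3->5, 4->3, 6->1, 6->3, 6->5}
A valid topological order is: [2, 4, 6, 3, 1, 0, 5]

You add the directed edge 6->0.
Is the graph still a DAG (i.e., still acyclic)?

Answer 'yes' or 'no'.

Answer: yes

Derivation:
Given toposort: [2, 4, 6, 3, 1, 0, 5]
Position of 6: index 2; position of 0: index 5
New edge 6->0: forward
Forward edge: respects the existing order. Still a DAG, same toposort still valid.
Still a DAG? yes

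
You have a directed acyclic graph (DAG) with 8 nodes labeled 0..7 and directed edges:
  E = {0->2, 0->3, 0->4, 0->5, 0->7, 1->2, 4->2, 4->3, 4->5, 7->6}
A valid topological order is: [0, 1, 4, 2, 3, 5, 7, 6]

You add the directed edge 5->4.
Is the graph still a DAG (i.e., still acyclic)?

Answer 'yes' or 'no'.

Answer: no

Derivation:
Given toposort: [0, 1, 4, 2, 3, 5, 7, 6]
Position of 5: index 5; position of 4: index 2
New edge 5->4: backward (u after v in old order)
Backward edge: old toposort is now invalid. Check if this creates a cycle.
Does 4 already reach 5? Reachable from 4: [2, 3, 4, 5]. YES -> cycle!
Still a DAG? no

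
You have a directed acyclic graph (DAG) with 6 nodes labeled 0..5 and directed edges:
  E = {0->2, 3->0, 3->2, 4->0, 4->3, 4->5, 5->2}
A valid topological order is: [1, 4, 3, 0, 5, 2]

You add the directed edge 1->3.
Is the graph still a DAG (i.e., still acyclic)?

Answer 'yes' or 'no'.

Answer: yes

Derivation:
Given toposort: [1, 4, 3, 0, 5, 2]
Position of 1: index 0; position of 3: index 2
New edge 1->3: forward
Forward edge: respects the existing order. Still a DAG, same toposort still valid.
Still a DAG? yes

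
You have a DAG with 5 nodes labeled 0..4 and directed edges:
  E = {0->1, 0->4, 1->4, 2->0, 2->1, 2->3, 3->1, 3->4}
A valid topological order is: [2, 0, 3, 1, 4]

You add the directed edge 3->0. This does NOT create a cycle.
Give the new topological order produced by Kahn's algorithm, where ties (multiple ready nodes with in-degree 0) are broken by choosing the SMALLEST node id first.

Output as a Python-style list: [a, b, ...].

Old toposort: [2, 0, 3, 1, 4]
Added edge: 3->0
Position of 3 (2) > position of 0 (1). Must reorder: 3 must now come before 0.
Run Kahn's algorithm (break ties by smallest node id):
  initial in-degrees: [2, 3, 0, 1, 3]
  ready (indeg=0): [2]
  pop 2: indeg[0]->1; indeg[1]->2; indeg[3]->0 | ready=[3] | order so far=[2]
  pop 3: indeg[0]->0; indeg[1]->1; indeg[4]->2 | ready=[0] | order so far=[2, 3]
  pop 0: indeg[1]->0; indeg[4]->1 | ready=[1] | order so far=[2, 3, 0]
  pop 1: indeg[4]->0 | ready=[4] | order so far=[2, 3, 0, 1]
  pop 4: no out-edges | ready=[] | order so far=[2, 3, 0, 1, 4]
  Result: [2, 3, 0, 1, 4]

Answer: [2, 3, 0, 1, 4]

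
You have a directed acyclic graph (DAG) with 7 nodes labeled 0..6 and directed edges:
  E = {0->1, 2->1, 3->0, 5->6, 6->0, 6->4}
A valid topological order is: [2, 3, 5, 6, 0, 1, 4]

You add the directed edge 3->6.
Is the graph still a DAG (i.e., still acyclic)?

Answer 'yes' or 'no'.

Answer: yes

Derivation:
Given toposort: [2, 3, 5, 6, 0, 1, 4]
Position of 3: index 1; position of 6: index 3
New edge 3->6: forward
Forward edge: respects the existing order. Still a DAG, same toposort still valid.
Still a DAG? yes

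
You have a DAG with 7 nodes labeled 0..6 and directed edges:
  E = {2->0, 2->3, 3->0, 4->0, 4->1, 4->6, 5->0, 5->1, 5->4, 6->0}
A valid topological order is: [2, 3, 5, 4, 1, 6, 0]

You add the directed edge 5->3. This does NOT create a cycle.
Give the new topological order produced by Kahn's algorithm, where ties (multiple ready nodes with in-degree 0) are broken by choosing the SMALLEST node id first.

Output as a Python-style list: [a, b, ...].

Answer: [2, 5, 3, 4, 1, 6, 0]

Derivation:
Old toposort: [2, 3, 5, 4, 1, 6, 0]
Added edge: 5->3
Position of 5 (2) > position of 3 (1). Must reorder: 5 must now come before 3.
Run Kahn's algorithm (break ties by smallest node id):
  initial in-degrees: [5, 2, 0, 2, 1, 0, 1]
  ready (indeg=0): [2, 5]
  pop 2: indeg[0]->4; indeg[3]->1 | ready=[5] | order so far=[2]
  pop 5: indeg[0]->3; indeg[1]->1; indeg[3]->0; indeg[4]->0 | ready=[3, 4] | order so far=[2, 5]
  pop 3: indeg[0]->2 | ready=[4] | order so far=[2, 5, 3]
  pop 4: indeg[0]->1; indeg[1]->0; indeg[6]->0 | ready=[1, 6] | order so far=[2, 5, 3, 4]
  pop 1: no out-edges | ready=[6] | order so far=[2, 5, 3, 4, 1]
  pop 6: indeg[0]->0 | ready=[0] | order so far=[2, 5, 3, 4, 1, 6]
  pop 0: no out-edges | ready=[] | order so far=[2, 5, 3, 4, 1, 6, 0]
  Result: [2, 5, 3, 4, 1, 6, 0]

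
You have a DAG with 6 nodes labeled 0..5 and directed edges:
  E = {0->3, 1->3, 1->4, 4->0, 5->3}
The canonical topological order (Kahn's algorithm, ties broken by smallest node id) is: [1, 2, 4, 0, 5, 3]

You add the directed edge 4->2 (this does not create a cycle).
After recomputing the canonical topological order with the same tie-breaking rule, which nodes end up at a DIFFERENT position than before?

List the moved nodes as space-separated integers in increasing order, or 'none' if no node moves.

Old toposort: [1, 2, 4, 0, 5, 3]
Added edge 4->2
Recompute Kahn (smallest-id tiebreak):
  initial in-degrees: [1, 0, 1, 3, 1, 0]
  ready (indeg=0): [1, 5]
  pop 1: indeg[3]->2; indeg[4]->0 | ready=[4, 5] | order so far=[1]
  pop 4: indeg[0]->0; indeg[2]->0 | ready=[0, 2, 5] | order so far=[1, 4]
  pop 0: indeg[3]->1 | ready=[2, 5] | order so far=[1, 4, 0]
  pop 2: no out-edges | ready=[5] | order so far=[1, 4, 0, 2]
  pop 5: indeg[3]->0 | ready=[3] | order so far=[1, 4, 0, 2, 5]
  pop 3: no out-edges | ready=[] | order so far=[1, 4, 0, 2, 5, 3]
New canonical toposort: [1, 4, 0, 2, 5, 3]
Compare positions:
  Node 0: index 3 -> 2 (moved)
  Node 1: index 0 -> 0 (same)
  Node 2: index 1 -> 3 (moved)
  Node 3: index 5 -> 5 (same)
  Node 4: index 2 -> 1 (moved)
  Node 5: index 4 -> 4 (same)
Nodes that changed position: 0 2 4

Answer: 0 2 4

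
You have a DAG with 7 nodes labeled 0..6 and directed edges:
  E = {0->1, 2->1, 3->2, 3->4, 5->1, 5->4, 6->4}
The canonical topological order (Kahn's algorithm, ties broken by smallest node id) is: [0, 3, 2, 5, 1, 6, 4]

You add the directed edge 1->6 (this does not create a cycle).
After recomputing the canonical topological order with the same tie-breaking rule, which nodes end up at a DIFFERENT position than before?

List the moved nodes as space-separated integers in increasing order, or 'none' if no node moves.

Old toposort: [0, 3, 2, 5, 1, 6, 4]
Added edge 1->6
Recompute Kahn (smallest-id tiebreak):
  initial in-degrees: [0, 3, 1, 0, 3, 0, 1]
  ready (indeg=0): [0, 3, 5]
  pop 0: indeg[1]->2 | ready=[3, 5] | order so far=[0]
  pop 3: indeg[2]->0; indeg[4]->2 | ready=[2, 5] | order so far=[0, 3]
  pop 2: indeg[1]->1 | ready=[5] | order so far=[0, 3, 2]
  pop 5: indeg[1]->0; indeg[4]->1 | ready=[1] | order so far=[0, 3, 2, 5]
  pop 1: indeg[6]->0 | ready=[6] | order so far=[0, 3, 2, 5, 1]
  pop 6: indeg[4]->0 | ready=[4] | order so far=[0, 3, 2, 5, 1, 6]
  pop 4: no out-edges | ready=[] | order so far=[0, 3, 2, 5, 1, 6, 4]
New canonical toposort: [0, 3, 2, 5, 1, 6, 4]
Compare positions:
  Node 0: index 0 -> 0 (same)
  Node 1: index 4 -> 4 (same)
  Node 2: index 2 -> 2 (same)
  Node 3: index 1 -> 1 (same)
  Node 4: index 6 -> 6 (same)
  Node 5: index 3 -> 3 (same)
  Node 6: index 5 -> 5 (same)
Nodes that changed position: none

Answer: none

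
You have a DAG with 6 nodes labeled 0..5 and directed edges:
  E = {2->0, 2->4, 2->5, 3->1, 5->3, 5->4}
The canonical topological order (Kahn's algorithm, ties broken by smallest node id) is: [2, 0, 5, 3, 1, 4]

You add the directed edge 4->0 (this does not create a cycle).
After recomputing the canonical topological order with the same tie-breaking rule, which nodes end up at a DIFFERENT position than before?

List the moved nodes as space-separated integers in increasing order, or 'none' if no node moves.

Old toposort: [2, 0, 5, 3, 1, 4]
Added edge 4->0
Recompute Kahn (smallest-id tiebreak):
  initial in-degrees: [2, 1, 0, 1, 2, 1]
  ready (indeg=0): [2]
  pop 2: indeg[0]->1; indeg[4]->1; indeg[5]->0 | ready=[5] | order so far=[2]
  pop 5: indeg[3]->0; indeg[4]->0 | ready=[3, 4] | order so far=[2, 5]
  pop 3: indeg[1]->0 | ready=[1, 4] | order so far=[2, 5, 3]
  pop 1: no out-edges | ready=[4] | order so far=[2, 5, 3, 1]
  pop 4: indeg[0]->0 | ready=[0] | order so far=[2, 5, 3, 1, 4]
  pop 0: no out-edges | ready=[] | order so far=[2, 5, 3, 1, 4, 0]
New canonical toposort: [2, 5, 3, 1, 4, 0]
Compare positions:
  Node 0: index 1 -> 5 (moved)
  Node 1: index 4 -> 3 (moved)
  Node 2: index 0 -> 0 (same)
  Node 3: index 3 -> 2 (moved)
  Node 4: index 5 -> 4 (moved)
  Node 5: index 2 -> 1 (moved)
Nodes that changed position: 0 1 3 4 5

Answer: 0 1 3 4 5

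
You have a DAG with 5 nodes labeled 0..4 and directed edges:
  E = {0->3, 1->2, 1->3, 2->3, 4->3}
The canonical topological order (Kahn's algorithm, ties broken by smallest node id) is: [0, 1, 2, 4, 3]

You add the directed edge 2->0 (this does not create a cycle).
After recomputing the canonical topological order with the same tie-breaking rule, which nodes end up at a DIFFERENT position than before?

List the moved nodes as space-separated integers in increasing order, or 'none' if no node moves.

Old toposort: [0, 1, 2, 4, 3]
Added edge 2->0
Recompute Kahn (smallest-id tiebreak):
  initial in-degrees: [1, 0, 1, 4, 0]
  ready (indeg=0): [1, 4]
  pop 1: indeg[2]->0; indeg[3]->3 | ready=[2, 4] | order so far=[1]
  pop 2: indeg[0]->0; indeg[3]->2 | ready=[0, 4] | order so far=[1, 2]
  pop 0: indeg[3]->1 | ready=[4] | order so far=[1, 2, 0]
  pop 4: indeg[3]->0 | ready=[3] | order so far=[1, 2, 0, 4]
  pop 3: no out-edges | ready=[] | order so far=[1, 2, 0, 4, 3]
New canonical toposort: [1, 2, 0, 4, 3]
Compare positions:
  Node 0: index 0 -> 2 (moved)
  Node 1: index 1 -> 0 (moved)
  Node 2: index 2 -> 1 (moved)
  Node 3: index 4 -> 4 (same)
  Node 4: index 3 -> 3 (same)
Nodes that changed position: 0 1 2

Answer: 0 1 2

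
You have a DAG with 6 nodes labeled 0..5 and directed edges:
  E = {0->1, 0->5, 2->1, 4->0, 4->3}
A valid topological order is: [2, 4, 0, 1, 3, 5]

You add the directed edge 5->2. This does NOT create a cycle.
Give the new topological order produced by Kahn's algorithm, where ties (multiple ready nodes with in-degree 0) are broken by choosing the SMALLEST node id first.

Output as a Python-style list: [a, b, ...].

Answer: [4, 0, 3, 5, 2, 1]

Derivation:
Old toposort: [2, 4, 0, 1, 3, 5]
Added edge: 5->2
Position of 5 (5) > position of 2 (0). Must reorder: 5 must now come before 2.
Run Kahn's algorithm (break ties by smallest node id):
  initial in-degrees: [1, 2, 1, 1, 0, 1]
  ready (indeg=0): [4]
  pop 4: indeg[0]->0; indeg[3]->0 | ready=[0, 3] | order so far=[4]
  pop 0: indeg[1]->1; indeg[5]->0 | ready=[3, 5] | order so far=[4, 0]
  pop 3: no out-edges | ready=[5] | order so far=[4, 0, 3]
  pop 5: indeg[2]->0 | ready=[2] | order so far=[4, 0, 3, 5]
  pop 2: indeg[1]->0 | ready=[1] | order so far=[4, 0, 3, 5, 2]
  pop 1: no out-edges | ready=[] | order so far=[4, 0, 3, 5, 2, 1]
  Result: [4, 0, 3, 5, 2, 1]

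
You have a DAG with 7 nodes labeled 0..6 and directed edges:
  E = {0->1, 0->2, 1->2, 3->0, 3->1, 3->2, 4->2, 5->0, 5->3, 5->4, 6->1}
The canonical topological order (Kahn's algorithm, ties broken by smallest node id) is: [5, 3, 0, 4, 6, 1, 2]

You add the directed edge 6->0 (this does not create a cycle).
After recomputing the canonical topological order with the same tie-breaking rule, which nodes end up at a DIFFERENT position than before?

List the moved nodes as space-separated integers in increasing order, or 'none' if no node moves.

Answer: 0 4 6

Derivation:
Old toposort: [5, 3, 0, 4, 6, 1, 2]
Added edge 6->0
Recompute Kahn (smallest-id tiebreak):
  initial in-degrees: [3, 3, 4, 1, 1, 0, 0]
  ready (indeg=0): [5, 6]
  pop 5: indeg[0]->2; indeg[3]->0; indeg[4]->0 | ready=[3, 4, 6] | order so far=[5]
  pop 3: indeg[0]->1; indeg[1]->2; indeg[2]->3 | ready=[4, 6] | order so far=[5, 3]
  pop 4: indeg[2]->2 | ready=[6] | order so far=[5, 3, 4]
  pop 6: indeg[0]->0; indeg[1]->1 | ready=[0] | order so far=[5, 3, 4, 6]
  pop 0: indeg[1]->0; indeg[2]->1 | ready=[1] | order so far=[5, 3, 4, 6, 0]
  pop 1: indeg[2]->0 | ready=[2] | order so far=[5, 3, 4, 6, 0, 1]
  pop 2: no out-edges | ready=[] | order so far=[5, 3, 4, 6, 0, 1, 2]
New canonical toposort: [5, 3, 4, 6, 0, 1, 2]
Compare positions:
  Node 0: index 2 -> 4 (moved)
  Node 1: index 5 -> 5 (same)
  Node 2: index 6 -> 6 (same)
  Node 3: index 1 -> 1 (same)
  Node 4: index 3 -> 2 (moved)
  Node 5: index 0 -> 0 (same)
  Node 6: index 4 -> 3 (moved)
Nodes that changed position: 0 4 6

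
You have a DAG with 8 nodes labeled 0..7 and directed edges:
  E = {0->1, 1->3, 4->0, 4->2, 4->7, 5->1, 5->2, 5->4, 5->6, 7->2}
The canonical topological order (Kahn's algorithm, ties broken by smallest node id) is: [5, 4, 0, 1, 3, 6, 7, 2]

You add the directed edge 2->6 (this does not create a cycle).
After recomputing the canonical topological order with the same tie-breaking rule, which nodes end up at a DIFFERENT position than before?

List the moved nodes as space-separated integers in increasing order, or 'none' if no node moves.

Answer: 2 6 7

Derivation:
Old toposort: [5, 4, 0, 1, 3, 6, 7, 2]
Added edge 2->6
Recompute Kahn (smallest-id tiebreak):
  initial in-degrees: [1, 2, 3, 1, 1, 0, 2, 1]
  ready (indeg=0): [5]
  pop 5: indeg[1]->1; indeg[2]->2; indeg[4]->0; indeg[6]->1 | ready=[4] | order so far=[5]
  pop 4: indeg[0]->0; indeg[2]->1; indeg[7]->0 | ready=[0, 7] | order so far=[5, 4]
  pop 0: indeg[1]->0 | ready=[1, 7] | order so far=[5, 4, 0]
  pop 1: indeg[3]->0 | ready=[3, 7] | order so far=[5, 4, 0, 1]
  pop 3: no out-edges | ready=[7] | order so far=[5, 4, 0, 1, 3]
  pop 7: indeg[2]->0 | ready=[2] | order so far=[5, 4, 0, 1, 3, 7]
  pop 2: indeg[6]->0 | ready=[6] | order so far=[5, 4, 0, 1, 3, 7, 2]
  pop 6: no out-edges | ready=[] | order so far=[5, 4, 0, 1, 3, 7, 2, 6]
New canonical toposort: [5, 4, 0, 1, 3, 7, 2, 6]
Compare positions:
  Node 0: index 2 -> 2 (same)
  Node 1: index 3 -> 3 (same)
  Node 2: index 7 -> 6 (moved)
  Node 3: index 4 -> 4 (same)
  Node 4: index 1 -> 1 (same)
  Node 5: index 0 -> 0 (same)
  Node 6: index 5 -> 7 (moved)
  Node 7: index 6 -> 5 (moved)
Nodes that changed position: 2 6 7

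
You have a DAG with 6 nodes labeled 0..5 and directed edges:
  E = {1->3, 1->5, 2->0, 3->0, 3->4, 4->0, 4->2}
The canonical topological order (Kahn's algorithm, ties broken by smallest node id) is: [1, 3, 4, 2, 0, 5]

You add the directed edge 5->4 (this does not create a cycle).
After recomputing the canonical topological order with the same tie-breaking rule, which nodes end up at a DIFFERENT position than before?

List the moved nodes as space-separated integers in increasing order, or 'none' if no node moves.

Answer: 0 2 4 5

Derivation:
Old toposort: [1, 3, 4, 2, 0, 5]
Added edge 5->4
Recompute Kahn (smallest-id tiebreak):
  initial in-degrees: [3, 0, 1, 1, 2, 1]
  ready (indeg=0): [1]
  pop 1: indeg[3]->0; indeg[5]->0 | ready=[3, 5] | order so far=[1]
  pop 3: indeg[0]->2; indeg[4]->1 | ready=[5] | order so far=[1, 3]
  pop 5: indeg[4]->0 | ready=[4] | order so far=[1, 3, 5]
  pop 4: indeg[0]->1; indeg[2]->0 | ready=[2] | order so far=[1, 3, 5, 4]
  pop 2: indeg[0]->0 | ready=[0] | order so far=[1, 3, 5, 4, 2]
  pop 0: no out-edges | ready=[] | order so far=[1, 3, 5, 4, 2, 0]
New canonical toposort: [1, 3, 5, 4, 2, 0]
Compare positions:
  Node 0: index 4 -> 5 (moved)
  Node 1: index 0 -> 0 (same)
  Node 2: index 3 -> 4 (moved)
  Node 3: index 1 -> 1 (same)
  Node 4: index 2 -> 3 (moved)
  Node 5: index 5 -> 2 (moved)
Nodes that changed position: 0 2 4 5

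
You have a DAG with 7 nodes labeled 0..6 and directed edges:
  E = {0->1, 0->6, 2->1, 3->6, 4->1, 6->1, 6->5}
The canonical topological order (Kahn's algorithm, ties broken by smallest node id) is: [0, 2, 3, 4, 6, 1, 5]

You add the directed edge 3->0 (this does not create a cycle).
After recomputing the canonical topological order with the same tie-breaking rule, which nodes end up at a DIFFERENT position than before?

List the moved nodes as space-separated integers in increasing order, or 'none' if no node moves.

Answer: 0 2 3

Derivation:
Old toposort: [0, 2, 3, 4, 6, 1, 5]
Added edge 3->0
Recompute Kahn (smallest-id tiebreak):
  initial in-degrees: [1, 4, 0, 0, 0, 1, 2]
  ready (indeg=0): [2, 3, 4]
  pop 2: indeg[1]->3 | ready=[3, 4] | order so far=[2]
  pop 3: indeg[0]->0; indeg[6]->1 | ready=[0, 4] | order so far=[2, 3]
  pop 0: indeg[1]->2; indeg[6]->0 | ready=[4, 6] | order so far=[2, 3, 0]
  pop 4: indeg[1]->1 | ready=[6] | order so far=[2, 3, 0, 4]
  pop 6: indeg[1]->0; indeg[5]->0 | ready=[1, 5] | order so far=[2, 3, 0, 4, 6]
  pop 1: no out-edges | ready=[5] | order so far=[2, 3, 0, 4, 6, 1]
  pop 5: no out-edges | ready=[] | order so far=[2, 3, 0, 4, 6, 1, 5]
New canonical toposort: [2, 3, 0, 4, 6, 1, 5]
Compare positions:
  Node 0: index 0 -> 2 (moved)
  Node 1: index 5 -> 5 (same)
  Node 2: index 1 -> 0 (moved)
  Node 3: index 2 -> 1 (moved)
  Node 4: index 3 -> 3 (same)
  Node 5: index 6 -> 6 (same)
  Node 6: index 4 -> 4 (same)
Nodes that changed position: 0 2 3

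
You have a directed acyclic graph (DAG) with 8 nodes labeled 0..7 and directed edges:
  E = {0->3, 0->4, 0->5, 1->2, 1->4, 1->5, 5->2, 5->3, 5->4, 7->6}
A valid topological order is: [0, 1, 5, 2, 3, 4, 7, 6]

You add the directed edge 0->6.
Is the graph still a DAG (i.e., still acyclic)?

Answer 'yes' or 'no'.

Answer: yes

Derivation:
Given toposort: [0, 1, 5, 2, 3, 4, 7, 6]
Position of 0: index 0; position of 6: index 7
New edge 0->6: forward
Forward edge: respects the existing order. Still a DAG, same toposort still valid.
Still a DAG? yes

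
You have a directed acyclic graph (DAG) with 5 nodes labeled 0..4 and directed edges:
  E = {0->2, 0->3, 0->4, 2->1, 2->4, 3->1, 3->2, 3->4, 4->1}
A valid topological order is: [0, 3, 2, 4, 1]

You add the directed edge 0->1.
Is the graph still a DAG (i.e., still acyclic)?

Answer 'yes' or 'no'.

Answer: yes

Derivation:
Given toposort: [0, 3, 2, 4, 1]
Position of 0: index 0; position of 1: index 4
New edge 0->1: forward
Forward edge: respects the existing order. Still a DAG, same toposort still valid.
Still a DAG? yes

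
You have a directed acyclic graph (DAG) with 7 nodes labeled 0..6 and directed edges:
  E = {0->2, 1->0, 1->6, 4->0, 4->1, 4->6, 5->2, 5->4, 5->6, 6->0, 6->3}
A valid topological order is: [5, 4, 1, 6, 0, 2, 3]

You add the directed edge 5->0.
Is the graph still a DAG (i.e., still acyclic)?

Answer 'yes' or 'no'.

Given toposort: [5, 4, 1, 6, 0, 2, 3]
Position of 5: index 0; position of 0: index 4
New edge 5->0: forward
Forward edge: respects the existing order. Still a DAG, same toposort still valid.
Still a DAG? yes

Answer: yes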